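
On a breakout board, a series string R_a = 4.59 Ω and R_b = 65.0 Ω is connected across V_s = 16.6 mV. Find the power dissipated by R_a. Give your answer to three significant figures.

The common current is I = 16.6/69.59 = 0.2385 mA.
P = I²R = 0.05690 × 4.59 = 0.2612 µW.

P ≈ 0.261 µW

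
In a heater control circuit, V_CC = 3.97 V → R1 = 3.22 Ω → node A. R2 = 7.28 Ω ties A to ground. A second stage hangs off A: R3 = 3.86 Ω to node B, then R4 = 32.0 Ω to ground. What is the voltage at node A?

The second stage (R3 + R4 = 35.86 Ω) loads node A in parallel with R2.
R2 ‖ (R3+R4) = 6.051 Ω.
First divider: V_A = V_CC · 6.051/(3.22 + 6.051) = 2.591 V.

V_A ≈ 2.59 V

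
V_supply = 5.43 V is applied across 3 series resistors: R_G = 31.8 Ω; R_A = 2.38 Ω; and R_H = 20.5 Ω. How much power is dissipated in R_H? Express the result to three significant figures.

The common current is I = 5.43/54.68 = 0.09931 A.
V(R_H) = I·R = 2.036 V; P = V·I = 2.036 × 0.09931 = 0.2022 W.

P ≈ 0.202 W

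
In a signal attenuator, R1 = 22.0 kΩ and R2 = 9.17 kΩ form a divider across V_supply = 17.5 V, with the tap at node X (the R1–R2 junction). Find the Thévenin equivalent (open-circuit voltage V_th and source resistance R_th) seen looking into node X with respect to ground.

V_th ≈ 5.15 V, R_th ≈ 6.47 kΩ

With X open, the divider is unloaded: V_th = 17.5 × 9.17/31.17 = 5.148 V.
Zeroing V_supply shorts the top of R1 to ground, so R_th = R1 ‖ R2 = 6.472 kΩ.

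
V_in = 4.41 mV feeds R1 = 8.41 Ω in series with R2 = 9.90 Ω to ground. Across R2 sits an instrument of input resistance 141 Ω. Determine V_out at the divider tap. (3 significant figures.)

V_out ≈ 2.31 mV

The load sits in parallel with R2, giving an effective lower resistance R2' = R2·R_L/(R2+R_L) = 9.250 Ω.
Voltage divider with the loaded lower leg: V_out = 4.41 × 9.250/(8.41 + 9.250) = 4.41 × 0.5238 = 2.310 mV.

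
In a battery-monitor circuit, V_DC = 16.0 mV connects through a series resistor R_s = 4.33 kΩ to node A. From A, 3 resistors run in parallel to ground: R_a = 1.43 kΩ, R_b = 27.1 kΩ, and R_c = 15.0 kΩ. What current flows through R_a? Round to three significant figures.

Combine the parallel branches: R_p = (1/1.43 + 1/27.1 + 1/15.0)⁻¹ = 1.246 kΩ.
V_A = 16.0 × 1.246/5.576 = 3.574 mV.
I(R_a) = V_A / R_a = 3.574/1.43 = 2.500 µA.
(Check via current divider: I_total = 2.870 µA; share G_k/ΣG = 0.8710 → same result.)

I ≈ 2.50 µA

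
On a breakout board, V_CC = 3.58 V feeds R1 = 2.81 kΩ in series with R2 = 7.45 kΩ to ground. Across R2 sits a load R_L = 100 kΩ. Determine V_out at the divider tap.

First combine the lower leg with the load: R2 ‖ R_L = 6.933 kΩ.
Voltage divider with the loaded lower leg: V_out = 3.58 × 6.933/(2.81 + 6.933) = 3.58 × 0.7116 = 2.548 V.

V_out ≈ 2.55 V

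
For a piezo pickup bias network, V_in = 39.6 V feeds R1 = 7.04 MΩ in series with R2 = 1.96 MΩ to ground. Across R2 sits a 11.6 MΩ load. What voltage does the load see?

V_out ≈ 7.62 V

First combine the lower leg with the load: R2 ‖ R_L = 1.677 MΩ.
Then V_out = V_in · R2'/(R1 + R2') = 39.6 × 1.677/8.717 = 7.617 V.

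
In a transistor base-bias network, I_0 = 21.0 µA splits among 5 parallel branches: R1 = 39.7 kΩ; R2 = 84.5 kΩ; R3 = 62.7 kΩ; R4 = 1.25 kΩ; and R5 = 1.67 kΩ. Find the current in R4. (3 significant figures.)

ΣG = 1/39.7 + 1/84.5 + 1/62.7 + 1/1.25 + 1/1.67 = 1.452.
Current divider: I(R4) = I_0 · G_k/ΣG = 21.0 × (0.8000/1.452) = 21.0 × 0.5510 = 11.57 µA.

I ≈ 11.6 µA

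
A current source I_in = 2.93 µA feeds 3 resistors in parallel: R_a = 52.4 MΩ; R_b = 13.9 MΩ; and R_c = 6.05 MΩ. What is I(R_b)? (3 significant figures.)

Conductances: ΣG = 1/52.4 + 1/13.9 + 1/6.05 = 0.2563 (1/MΩ).
Current divider: I(R_b) = I_in · G_k/ΣG = 2.93 × (0.07194/0.2563) = 2.93 × 0.2807 = 0.8224 µA.

I ≈ 0.822 µA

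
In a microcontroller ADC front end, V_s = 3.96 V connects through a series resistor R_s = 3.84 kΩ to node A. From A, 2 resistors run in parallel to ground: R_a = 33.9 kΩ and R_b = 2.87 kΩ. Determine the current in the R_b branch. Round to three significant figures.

Equivalent of the parallel group: R_p = 2.646 kΩ.
V_A by voltage divider: V_A = 3.96 × 2.646/(3.84 + 2.646) = 1.616 V.
I(R_b) = V_A / R_b = 1.616/2.87 = 0.5629 mA.

I ≈ 0.563 mA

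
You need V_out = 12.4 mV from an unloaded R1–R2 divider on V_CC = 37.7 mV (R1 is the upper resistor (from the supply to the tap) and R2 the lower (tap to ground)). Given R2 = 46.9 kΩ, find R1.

R1 ≈ 95.7 kΩ

V_out/V_CC = R2/(R1+R2) = 0.3289.
Rearranging, R1 = R2·(1−k)/k = 46.9 × 2.040 = 95.69 kΩ.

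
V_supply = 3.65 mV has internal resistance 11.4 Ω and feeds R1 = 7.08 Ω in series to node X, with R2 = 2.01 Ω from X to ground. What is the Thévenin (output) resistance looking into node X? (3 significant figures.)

R_th ≈ 1.81 Ω

R1' = 11.4 + 7.08 = 18.48 Ω (source resistance + R1).
Zeroing V_supply shorts the top of R1' to ground, so R_th = R1' ‖ R2 = 1.813 Ω.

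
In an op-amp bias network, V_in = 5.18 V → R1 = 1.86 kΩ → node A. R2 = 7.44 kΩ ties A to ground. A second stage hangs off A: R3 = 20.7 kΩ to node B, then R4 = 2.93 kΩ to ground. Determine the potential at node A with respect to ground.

V_A ≈ 3.90 V

The second stage (R3 + R4 = 23.63 kΩ) loads node A in parallel with R2.
R2 ‖ (R3+R4) = 5.658 kΩ.
First divider: V_A = V_in · 5.658/(1.86 + 5.658) = 3.899 V.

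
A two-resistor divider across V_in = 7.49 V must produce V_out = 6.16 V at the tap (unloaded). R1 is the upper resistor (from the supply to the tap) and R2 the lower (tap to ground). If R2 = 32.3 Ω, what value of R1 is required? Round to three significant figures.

Required fraction k = V_out/V_in = 0.8224.
R1 = R2·(1/k − 1) = 32.3 × 0.2159 = 6.974 Ω.

R1 ≈ 6.97 Ω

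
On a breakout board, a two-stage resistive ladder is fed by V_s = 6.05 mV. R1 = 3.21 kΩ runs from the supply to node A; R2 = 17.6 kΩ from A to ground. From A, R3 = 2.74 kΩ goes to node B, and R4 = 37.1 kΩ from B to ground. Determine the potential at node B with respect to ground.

V_B ≈ 4.46 mV

Node A sees R2 in parallel with the series input of stage 2, R3 + R4 = 39.84 kΩ.
R2 ‖ (R3+R4) = 12.21 kΩ.
V_A = 6.05 × 12.21/(3.21 + 12.21) = 4.790 mV.
Stage 2 is unloaded, so V_B = V_A · R4/(R3+R4) = 4.790 × 37.1/39.84 = 4.461 mV.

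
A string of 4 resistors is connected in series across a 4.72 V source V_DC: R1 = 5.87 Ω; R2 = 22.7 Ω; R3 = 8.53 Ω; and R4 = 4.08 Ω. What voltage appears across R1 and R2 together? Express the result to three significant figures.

V ≈ 3.27 V

Series total: ΣR = 5.87 + 22.7 + 8.53 + 4.08 = 41.18 Ω.
R_{R1..R2} = 5.87 + 22.7 = 28.57 Ω.
V = V_DC · R/ΣR = 4.72 × 0.6938 = 3.275 V.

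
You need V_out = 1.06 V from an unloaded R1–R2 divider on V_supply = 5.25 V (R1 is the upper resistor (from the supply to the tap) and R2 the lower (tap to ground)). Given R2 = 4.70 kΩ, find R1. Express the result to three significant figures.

Required fraction k = V_out/V_supply = 0.2019.
Rearranging, R1 = R2·(1−k)/k = 4.70 × 3.953 = 18.58 kΩ.

R1 ≈ 18.6 kΩ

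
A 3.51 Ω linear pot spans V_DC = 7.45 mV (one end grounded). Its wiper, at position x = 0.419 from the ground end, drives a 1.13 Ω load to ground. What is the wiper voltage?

Split the track: R_lower = x·R_p = 1.471 Ω, R_upper = (1−x)·R_p = 2.039 Ω.
R_L loads the lower segment: effective lower R = 0.6390 Ω.
V_out = 7.45 × 0.6390/(2.039 + 0.6390) = 1.777 mV.

V_out ≈ 1.78 mV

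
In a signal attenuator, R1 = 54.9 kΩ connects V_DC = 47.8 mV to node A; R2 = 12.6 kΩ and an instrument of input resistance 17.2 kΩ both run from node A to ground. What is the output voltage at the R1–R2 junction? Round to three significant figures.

V_out ≈ 5.59 mV

First combine the lower leg with the load: R2 ‖ R_L = 7.272 kΩ.
Then V_out = V_DC · R2'/(R1 + R2') = 47.8 × 7.272/62.17 = 5.591 mV.
(Unloaded it would be 8.92 mV; the load pulls it down.)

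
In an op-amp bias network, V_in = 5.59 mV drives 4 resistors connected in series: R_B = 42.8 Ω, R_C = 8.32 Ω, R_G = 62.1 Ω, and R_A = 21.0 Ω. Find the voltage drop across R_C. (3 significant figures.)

V ≈ 0.347 mV

Total series resistance ΣR = 42.8 + 8.32 + 62.1 + 21.0 = 134.2 Ω.
Voltage divider: V = V_in · (8.320 / 134.2) = 5.59 × 0.06199 = 0.3465 mV.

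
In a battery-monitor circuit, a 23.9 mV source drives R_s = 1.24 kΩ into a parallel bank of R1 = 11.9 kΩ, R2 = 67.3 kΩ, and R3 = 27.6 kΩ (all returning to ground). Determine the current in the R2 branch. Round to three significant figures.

Parallel bank: R_p = 1/(1/11.9 + 1/67.3 + 1/27.6) = 7.401 kΩ.
V_A = 23.9 × 7.401/8.641 = 20.47 mV.
Branch current I = V_A/R2 = 20.47/67.3 = 0.3042 µA.
(Check via current divider: I_total = 2.766 µA; share G_k/ΣG = 0.1100 → same result.)

I ≈ 0.304 µA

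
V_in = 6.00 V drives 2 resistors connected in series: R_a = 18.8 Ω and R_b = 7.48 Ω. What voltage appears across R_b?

ΣR = 18.8 + 7.48 = 26.28 Ω.
Voltage divider: V = V_in · (7.480 / 26.28) = 6.00 × 0.2846 = 1.708 V.

V ≈ 1.71 V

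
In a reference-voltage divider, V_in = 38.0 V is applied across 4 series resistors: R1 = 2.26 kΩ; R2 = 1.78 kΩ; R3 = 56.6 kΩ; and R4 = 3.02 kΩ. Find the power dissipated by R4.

P ≈ 1.08 mW

Series current I = V_in/ΣR = 38.0/63.66 = 0.5969 mA.
P(R4) = I²·R4 = (0.5969)² × 3.02 = 1.076 mW.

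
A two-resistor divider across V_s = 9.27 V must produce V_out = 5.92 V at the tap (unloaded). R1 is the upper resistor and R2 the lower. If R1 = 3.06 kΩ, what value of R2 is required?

R2 ≈ 5.41 kΩ

Required fraction k = V_out/V_s = 0.6386.
Rearranging, R2 = R1·k/(1−k) = 3.06 × 1.767 = 5.408 kΩ.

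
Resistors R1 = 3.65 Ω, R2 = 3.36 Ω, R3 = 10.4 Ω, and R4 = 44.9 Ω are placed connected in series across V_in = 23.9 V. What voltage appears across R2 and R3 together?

ΣR = 3.65 + 3.36 + 10.4 + 44.9 = 62.31 Ω.
R_{R2..R3} = 3.36 + 10.4 = 13.76 Ω.
V = V_in · R/ΣR = 23.9 × 0.2208 = 5.278 V.

V ≈ 5.28 V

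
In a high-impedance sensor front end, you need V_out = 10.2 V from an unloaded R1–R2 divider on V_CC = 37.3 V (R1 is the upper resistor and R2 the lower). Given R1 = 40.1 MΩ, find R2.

The divider ratio is R2/(R1+R2) = 10.2/37.3 = 0.2735.
Rearranging, R2 = R1·k/(1−k) = 40.1 × 0.3764 = 15.09 MΩ.

R2 ≈ 15.1 MΩ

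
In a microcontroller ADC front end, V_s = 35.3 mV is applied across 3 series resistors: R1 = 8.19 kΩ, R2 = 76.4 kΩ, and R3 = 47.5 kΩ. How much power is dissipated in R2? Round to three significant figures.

P ≈ 5.46 nW

ΣR = 132.1 kΩ → I = 35.3/132.1 = 0.2672 µA.
P = I²R = 0.07142 × 76.4 = 5.456 nW.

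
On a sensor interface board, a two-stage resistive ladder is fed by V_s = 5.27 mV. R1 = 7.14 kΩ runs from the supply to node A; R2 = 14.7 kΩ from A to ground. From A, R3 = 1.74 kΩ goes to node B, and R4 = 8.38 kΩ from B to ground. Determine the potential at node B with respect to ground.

V_B ≈ 1.99 mV

The second stage (R3 + R4 = 10.12 kΩ) loads node A in parallel with R2.
Effective lower resistance at A: R2 ‖ 10.12 = 5.994 kΩ.
First divider: V_A = V_s · 5.994/(7.14 + 5.994) = 2.405 mV.
V_B = V_A × 0.8281 = 1.992 mV.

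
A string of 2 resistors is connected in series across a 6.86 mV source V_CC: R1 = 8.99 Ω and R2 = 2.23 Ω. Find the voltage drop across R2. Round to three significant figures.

V ≈ 1.36 mV

Series total: ΣR = 8.99 + 2.23 = 11.22 Ω.
By the voltage-divider rule, V = 6.86 × 2.230/11.22 = 1.363 mV.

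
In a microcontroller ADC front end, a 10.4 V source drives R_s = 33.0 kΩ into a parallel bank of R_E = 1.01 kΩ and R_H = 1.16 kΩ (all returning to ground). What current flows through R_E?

Combine the parallel branches: R_p = (1/1.01 + 1/1.16)⁻¹ = 0.5399 kΩ.
V_A by voltage divider: V_A = 10.4 × 0.5399/(33.0 + 0.5399) = 0.1674 V.
Branch current I = V_A/R_E = 0.1674/1.01 = 0.1658 mA.

I ≈ 0.166 mA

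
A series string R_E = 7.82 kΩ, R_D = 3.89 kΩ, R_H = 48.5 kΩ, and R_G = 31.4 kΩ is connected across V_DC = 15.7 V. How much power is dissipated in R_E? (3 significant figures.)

ΣR = 91.61 kΩ → I = 15.7/91.61 = 0.1714 mA.
V(R_E) = I·R = 1.340 V; P = V·I = 1.340 × 0.1714 = 0.2297 mW.

P ≈ 0.230 mW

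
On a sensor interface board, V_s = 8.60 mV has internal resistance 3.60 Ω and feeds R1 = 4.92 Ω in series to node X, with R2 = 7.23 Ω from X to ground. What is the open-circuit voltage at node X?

R1' = 3.60 + 4.92 = 8.520 Ω (source resistance + R1).
With X open, the divider is unloaded: V_th = 8.60 × 7.23/15.75 = 3.948 mV.

V_th ≈ 3.95 mV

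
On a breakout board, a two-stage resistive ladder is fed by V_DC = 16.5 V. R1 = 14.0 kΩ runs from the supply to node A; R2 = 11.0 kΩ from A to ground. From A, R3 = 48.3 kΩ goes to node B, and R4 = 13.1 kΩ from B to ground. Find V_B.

Looking into the second stage from A: R3 + R4 = 61.40 kΩ appears in parallel with R2.
Effective lower resistance at A: R2 ‖ 61.40 = 9.329 kΩ.
First divider: V_A = V_DC · 9.329/(14.0 + 9.329) = 6.598 V.
Then the unloaded second divider: V_B = V_A × R4/(R3+R4) = 6.598 × 0.2134 = 1.408 V.

V_B ≈ 1.41 V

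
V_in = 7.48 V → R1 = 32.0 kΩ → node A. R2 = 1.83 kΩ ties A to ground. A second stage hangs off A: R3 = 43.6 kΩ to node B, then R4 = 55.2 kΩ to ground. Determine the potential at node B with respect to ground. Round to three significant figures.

Looking into the second stage from A: R3 + R4 = 98.80 kΩ appears in parallel with R2.
Effective lower resistance at A: R2 ‖ 98.80 = 1.797 kΩ.
First divider: V_A = V_in · 1.797/(32.0 + 1.797) = 0.3977 V.
Then the unloaded second divider: V_B = V_A × R4/(R3+R4) = 0.3977 × 0.5587 = 0.2222 V.

V_B ≈ 0.222 V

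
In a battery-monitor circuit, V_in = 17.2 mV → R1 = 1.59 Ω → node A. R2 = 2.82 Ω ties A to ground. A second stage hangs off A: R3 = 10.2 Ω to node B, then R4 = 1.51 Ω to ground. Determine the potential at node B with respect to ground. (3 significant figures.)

The second stage (R3 + R4 = 11.71 Ω) loads node A in parallel with R2.
R2 ‖ (R3+R4) = 2.273 Ω.
First divider: V_A = V_in · 2.273/(1.59 + 2.273) = 10.12 mV.
Stage 2 is unloaded, so V_B = V_A · R4/(R3+R4) = 10.12 × 1.51/11.71 = 1.305 mV.

V_B ≈ 1.30 mV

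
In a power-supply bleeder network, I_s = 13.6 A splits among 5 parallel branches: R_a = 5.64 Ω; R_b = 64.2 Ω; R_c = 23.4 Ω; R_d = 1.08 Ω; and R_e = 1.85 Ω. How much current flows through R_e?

I ≈ 4.32 A

Conductances: ΣG = 1/5.64 + 1/64.2 + 1/23.4 + 1/1.08 + 1/1.85 = 1.702 (1/Ω).
R_e takes the fraction G_k/ΣG = 0.5405/1.702 = 0.3176, so I = 13.6 × 0.3176 = 4.319 A.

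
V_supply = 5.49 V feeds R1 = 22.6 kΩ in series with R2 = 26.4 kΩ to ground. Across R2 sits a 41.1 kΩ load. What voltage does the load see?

First combine the lower leg with the load: R2 ‖ R_L = 16.07 kΩ.
Now apply the divider: V_out = 5.49 × 0.4156 = 2.282 V.
(Unloaded it would be 2.96 V; the load pulls it down.)

V_out ≈ 2.28 V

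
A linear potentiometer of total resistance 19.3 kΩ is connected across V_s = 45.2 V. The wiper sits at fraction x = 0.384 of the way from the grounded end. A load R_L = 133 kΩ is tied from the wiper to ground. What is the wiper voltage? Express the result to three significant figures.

Split the track: R_lower = x·R_p = 7.411 kΩ, R_upper = (1−x)·R_p = 11.89 kΩ.
Lower segment in parallel with the load: 7.411 ‖ 133 = 7.020 kΩ.
Loaded-divider output: V_out = 45.2 × 0.3713 = 16.78 V.

V_out ≈ 16.8 V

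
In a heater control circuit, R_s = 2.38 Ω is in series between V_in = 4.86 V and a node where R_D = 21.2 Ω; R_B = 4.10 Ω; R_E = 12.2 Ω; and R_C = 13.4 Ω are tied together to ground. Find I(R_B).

I ≈ 0.574 A

Parallel bank: R_p = 1/(1/21.2 + 1/4.10 + 1/12.2 + 1/13.4) = 2.234 Ω.
Node voltage V_A = V_in · R_p/(R_s + R_p) = 4.86 × 0.4842 = 2.353 V.
Branch current I = V_A/R_B = 2.353/4.10 = 0.5739 A.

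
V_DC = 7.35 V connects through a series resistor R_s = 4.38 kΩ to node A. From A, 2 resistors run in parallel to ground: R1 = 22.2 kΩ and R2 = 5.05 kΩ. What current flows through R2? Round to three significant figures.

I ≈ 0.705 mA

Parallel bank: R_p = 1/(1/22.2 + 1/5.05) = 4.114 kΩ.
V_A = 7.35 × 4.114/8.494 = 3.560 V.
Branch current I = V_A/R2 = 3.560/5.05 = 0.7049 mA.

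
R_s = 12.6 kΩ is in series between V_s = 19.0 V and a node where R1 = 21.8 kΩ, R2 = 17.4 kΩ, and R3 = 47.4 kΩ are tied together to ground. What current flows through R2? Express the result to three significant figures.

I ≈ 0.425 mA

Equivalent of the parallel group: R_p = 8.036 kΩ.
V_A = 19.0 × 8.036/20.64 = 7.399 V.
Branch current I = V_A/R2 = 7.399/17.4 = 0.4252 mA.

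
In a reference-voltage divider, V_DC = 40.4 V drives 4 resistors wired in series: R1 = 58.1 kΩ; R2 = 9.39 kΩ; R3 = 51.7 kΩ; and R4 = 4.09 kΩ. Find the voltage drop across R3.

V ≈ 16.9 V

ΣR = 58.1 + 9.39 + 51.7 + 4.09 = 123.3 kΩ.
Voltage divider: V = V_DC · (51.70 / 123.3) = 40.4 × 0.4194 = 16.94 V.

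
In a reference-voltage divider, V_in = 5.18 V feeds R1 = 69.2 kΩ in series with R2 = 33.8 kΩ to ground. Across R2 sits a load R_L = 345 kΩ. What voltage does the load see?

The load sits in parallel with R2, giving an effective lower resistance R2' = R2·R_L/(R2+R_L) = 30.78 kΩ.
Voltage divider with the loaded lower leg: V_out = 5.18 × 30.78/(69.2 + 30.78) = 5.18 × 0.3079 = 1.595 V.
(Unloaded it would be 1.70 V; the load pulls it down.)

V_out ≈ 1.59 V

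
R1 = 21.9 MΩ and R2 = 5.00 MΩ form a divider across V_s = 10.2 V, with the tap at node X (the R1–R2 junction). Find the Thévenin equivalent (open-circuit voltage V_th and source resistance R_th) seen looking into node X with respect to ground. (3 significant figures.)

With X open, the divider is unloaded: V_th = 10.2 × 5.00/26.90 = 1.896 V.
With V_s suppressed (replaced by a short), R_th = R1 ‖ R2 = (21.90 × 5.00)/(21.90 + 5.00) = 4.071 MΩ.

V_th ≈ 1.90 V, R_th ≈ 4.07 MΩ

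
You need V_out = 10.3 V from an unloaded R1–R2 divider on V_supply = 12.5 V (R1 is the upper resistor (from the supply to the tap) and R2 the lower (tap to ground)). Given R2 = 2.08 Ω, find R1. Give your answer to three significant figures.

R1 ≈ 0.444 Ω

Required fraction k = V_out/V_supply = 0.8240.
R1 = R2·(1/k − 1) = 2.08 × 0.2136 = 0.4443 Ω.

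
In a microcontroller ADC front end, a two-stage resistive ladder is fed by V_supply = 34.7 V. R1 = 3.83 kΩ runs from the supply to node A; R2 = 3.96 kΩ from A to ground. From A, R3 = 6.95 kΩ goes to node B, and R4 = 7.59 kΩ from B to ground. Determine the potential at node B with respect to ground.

V_B ≈ 8.12 V

The second stage (R3 + R4 = 14.54 kΩ) loads node A in parallel with R2.
Effective lower resistance at A: R2 ‖ 14.54 = 3.112 kΩ.
V_A = 34.7 × 3.112/(3.83 + 3.112) = 15.56 V.
Then the unloaded second divider: V_B = V_A × R4/(R3+R4) = 15.56 × 0.5220 = 8.121 V.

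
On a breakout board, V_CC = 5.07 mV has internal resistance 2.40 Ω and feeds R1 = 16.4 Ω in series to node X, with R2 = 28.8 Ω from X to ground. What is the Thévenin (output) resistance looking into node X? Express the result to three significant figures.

R1' = 2.40 + 16.4 = 18.80 Ω (source resistance + R1).
Zeroing V_CC shorts the top of R1' to ground, so R_th = R1' ‖ R2 = 11.37 Ω.

R_th ≈ 11.4 Ω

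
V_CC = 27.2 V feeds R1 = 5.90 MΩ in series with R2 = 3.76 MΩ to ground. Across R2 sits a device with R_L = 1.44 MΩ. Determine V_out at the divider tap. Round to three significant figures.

V_out ≈ 4.08 V

R2 ‖ R_L = (3.76 × 1.44)/(3.76 + 1.44) = 1.041 MΩ.
Then V_out = V_CC · R2'/(R1 + R2') = 27.2 × 1.041/6.941 = 4.080 V.
(Unloaded it would be 10.6 V; the load pulls it down.)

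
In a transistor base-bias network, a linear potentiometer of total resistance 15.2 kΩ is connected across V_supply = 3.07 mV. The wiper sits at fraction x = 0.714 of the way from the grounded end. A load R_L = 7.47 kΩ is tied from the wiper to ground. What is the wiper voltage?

V_out ≈ 1.55 mV

Split the track: R_lower = x·R_p = 10.85 kΩ, R_upper = (1−x)·R_p = 4.347 kΩ.
(x·R_p) ‖ R_L = 4.425 kΩ.
Loaded-divider output: V_out = 3.07 × 0.5044 = 1.549 mV.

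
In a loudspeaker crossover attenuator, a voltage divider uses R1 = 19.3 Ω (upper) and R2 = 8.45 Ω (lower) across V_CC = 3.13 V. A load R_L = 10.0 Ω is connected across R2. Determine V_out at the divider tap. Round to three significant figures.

V_out ≈ 0.600 V

R2 ‖ R_L = (8.45 × 10.0)/(8.45 + 10.0) = 4.580 Ω.
Now apply the divider: V_out = 3.13 × 0.1918 = 0.6003 V.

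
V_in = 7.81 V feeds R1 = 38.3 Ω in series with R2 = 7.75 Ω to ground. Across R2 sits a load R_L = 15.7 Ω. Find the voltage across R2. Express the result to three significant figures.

V_out ≈ 0.932 V

R2 ‖ R_L = (7.75 × 15.7)/(7.75 + 15.7) = 5.189 Ω.
Then V_out = V_in · R2'/(R1 + R2') = 7.81 × 5.189/43.49 = 0.9318 V.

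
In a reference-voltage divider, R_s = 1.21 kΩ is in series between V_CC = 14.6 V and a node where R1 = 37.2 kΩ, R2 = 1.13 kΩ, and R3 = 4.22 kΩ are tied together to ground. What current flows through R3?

Combine the parallel branches: R_p = (1/37.2 + 1/1.13 + 1/4.22)⁻¹ = 0.8705 kΩ.
Node voltage V_A = V_CC · R_p/(R_s + R_p) = 14.6 × 0.4184 = 6.109 V.
Branch current I = V_A/R3 = 6.109/4.22 = 1.448 mA.

I ≈ 1.45 mA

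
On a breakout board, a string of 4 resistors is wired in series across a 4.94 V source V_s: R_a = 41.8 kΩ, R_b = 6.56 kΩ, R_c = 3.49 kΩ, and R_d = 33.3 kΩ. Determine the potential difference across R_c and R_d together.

V ≈ 2.13 V

Series total: ΣR = 41.8 + 6.56 + 3.49 + 33.3 = 85.15 kΩ.
R_{R_c..R_d} = 3.49 + 33.3 = 36.79 kΩ.
Voltage divider: V = V_s · (36.79 / 85.15) = 4.94 × 0.4321 = 2.134 V.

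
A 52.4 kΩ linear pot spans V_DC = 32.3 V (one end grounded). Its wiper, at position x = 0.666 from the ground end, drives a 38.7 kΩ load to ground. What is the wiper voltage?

The pot divides into 17.50 kΩ above the wiper and 34.90 kΩ below.
Lower segment in parallel with the load: 34.90 ‖ 38.7 = 18.35 kΩ.
Loaded-divider output: V_out = 32.3 × 0.5118 = 16.53 V.

V_out ≈ 16.5 V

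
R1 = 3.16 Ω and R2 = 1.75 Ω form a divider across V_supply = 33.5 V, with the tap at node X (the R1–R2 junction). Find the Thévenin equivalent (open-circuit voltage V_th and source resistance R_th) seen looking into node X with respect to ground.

V_th is the unloaded tap voltage: V_supply · R2/(R1+R2) = 33.5 × 0.3564 = 11.94 V.
Zeroing V_supply shorts the top of R1 to ground, so R_th = R1 ‖ R2 = 1.126 Ω.

V_th ≈ 11.9 V, R_th ≈ 1.13 Ω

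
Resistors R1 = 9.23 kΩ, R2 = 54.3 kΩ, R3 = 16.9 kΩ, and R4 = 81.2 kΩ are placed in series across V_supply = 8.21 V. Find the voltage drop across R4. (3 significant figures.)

V ≈ 4.12 V

ΣR = 9.23 + 54.3 + 16.9 + 81.2 = 161.6 kΩ.
By the voltage-divider rule, V = 8.21 × 81.20/161.6 = 4.125 V.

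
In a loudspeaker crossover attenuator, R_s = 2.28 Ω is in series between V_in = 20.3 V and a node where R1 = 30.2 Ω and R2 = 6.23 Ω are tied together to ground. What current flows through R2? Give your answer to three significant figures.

I ≈ 2.26 A

Equivalent of the parallel group: R_p = 5.165 Ω.
V_A by voltage divider: V_A = 20.3 × 5.165/(2.28 + 5.165) = 14.08 V.
Branch current I = V_A/R2 = 14.08/6.23 = 2.260 A.
(Equivalently: I_total = 2.727 A, then current-divider fraction G_k/ΣG = 0.8290.)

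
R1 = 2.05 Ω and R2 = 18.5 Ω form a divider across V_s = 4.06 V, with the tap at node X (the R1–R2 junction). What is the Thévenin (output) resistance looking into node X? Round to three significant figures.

R_th ≈ 1.85 Ω

Zeroing V_s shorts the top of R1 to ground, so R_th = R1 ‖ R2 = 1.845 Ω.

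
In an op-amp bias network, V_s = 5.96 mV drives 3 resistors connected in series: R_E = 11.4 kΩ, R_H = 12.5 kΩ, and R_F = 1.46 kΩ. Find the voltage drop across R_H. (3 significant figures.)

V ≈ 2.94 mV

ΣR = 11.4 + 12.5 + 1.46 = 25.36 kΩ.
V = V_s · R/ΣR = 5.96 × 0.4929 = 2.938 mV.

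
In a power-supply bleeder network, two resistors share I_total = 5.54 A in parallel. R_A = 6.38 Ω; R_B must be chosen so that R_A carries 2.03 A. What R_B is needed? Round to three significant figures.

Two-branch current divider: I_A = I_total · R_B/(R_A + R_B).
With f = 0.3664, R_B = R_A · f/(1−f) = 6.38 × 0.5783 = 3.690 Ω.

R_B ≈ 3.69 Ω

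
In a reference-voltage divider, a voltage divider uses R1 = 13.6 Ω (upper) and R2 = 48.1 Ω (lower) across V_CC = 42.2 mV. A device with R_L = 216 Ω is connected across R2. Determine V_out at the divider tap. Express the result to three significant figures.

R2 ‖ R_L = (48.1 × 216)/(48.1 + 216) = 39.34 Ω.
Now apply the divider: V_out = 42.2 × 0.7431 = 31.36 mV.
(Unloaded it would be 32.9 mV; the load pulls it down.)

V_out ≈ 31.4 mV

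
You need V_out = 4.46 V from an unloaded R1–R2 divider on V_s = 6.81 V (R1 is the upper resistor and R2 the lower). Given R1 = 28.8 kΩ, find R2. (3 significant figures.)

R2 ≈ 54.7 kΩ

V_out/V_s = R2/(R1+R2) = 0.6549.
Rearranging, R2 = R1·k/(1−k) = 28.8 × 1.898 = 54.66 kΩ.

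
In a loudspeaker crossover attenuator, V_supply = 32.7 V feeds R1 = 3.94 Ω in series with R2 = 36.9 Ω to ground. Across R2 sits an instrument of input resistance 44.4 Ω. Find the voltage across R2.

V_out ≈ 27.4 V

First combine the lower leg with the load: R2 ‖ R_L = 20.15 Ω.
Now apply the divider: V_out = 32.7 × 0.8365 = 27.35 V.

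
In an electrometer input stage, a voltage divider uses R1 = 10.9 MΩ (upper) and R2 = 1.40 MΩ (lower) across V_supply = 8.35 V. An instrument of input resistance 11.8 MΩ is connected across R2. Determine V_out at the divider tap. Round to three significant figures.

V_out ≈ 0.860 V

First combine the lower leg with the load: R2 ‖ R_L = 1.252 MΩ.
Voltage divider with the loaded lower leg: V_out = 8.35 × 1.252/(10.9 + 1.252) = 8.35 × 0.1030 = 0.8600 V.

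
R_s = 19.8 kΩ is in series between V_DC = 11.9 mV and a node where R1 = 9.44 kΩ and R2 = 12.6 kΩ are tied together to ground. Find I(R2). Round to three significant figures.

Parallel bank: R_p = 1/(1/9.44 + 1/12.6) = 5.397 kΩ.
V_A by voltage divider: V_A = 11.9 × 5.397/(19.8 + 5.397) = 2.549 mV.
I(R2) = V_A / R2 = 2.549/12.6 = 0.2023 µA.

I ≈ 0.202 µA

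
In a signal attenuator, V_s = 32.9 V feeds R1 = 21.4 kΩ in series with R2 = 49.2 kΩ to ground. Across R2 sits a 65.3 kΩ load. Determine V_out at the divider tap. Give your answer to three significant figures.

V_out ≈ 18.7 V

The load sits in parallel with R2, giving an effective lower resistance R2' = R2·R_L/(R2+R_L) = 28.06 kΩ.
Voltage divider with the loaded lower leg: V_out = 32.9 × 28.06/(21.4 + 28.06) = 32.9 × 0.5673 = 18.66 V.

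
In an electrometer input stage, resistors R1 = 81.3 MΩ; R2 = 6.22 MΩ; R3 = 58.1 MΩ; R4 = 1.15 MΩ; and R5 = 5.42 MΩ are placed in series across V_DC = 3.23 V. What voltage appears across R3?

V ≈ 1.23 V

Series total: ΣR = 81.3 + 6.22 + 58.1 + 1.15 + 5.42 = 152.2 MΩ.
V = V_DC · R/ΣR = 3.23 × 0.3818 = 1.233 V.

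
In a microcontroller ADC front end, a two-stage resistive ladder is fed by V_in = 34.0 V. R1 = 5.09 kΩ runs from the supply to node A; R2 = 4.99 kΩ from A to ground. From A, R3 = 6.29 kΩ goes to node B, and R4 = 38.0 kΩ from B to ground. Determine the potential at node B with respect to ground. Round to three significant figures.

Looking into the second stage from A: R3 + R4 = 44.29 kΩ appears in parallel with R2.
Effective lower resistance at A: R2 ‖ 44.29 = 4.485 kΩ.
So V_A = 34.0 × 0.4684 = 15.93 V.
Then the unloaded second divider: V_B = V_A × R4/(R3+R4) = 15.93 × 0.8580 = 13.66 V.

V_B ≈ 13.7 V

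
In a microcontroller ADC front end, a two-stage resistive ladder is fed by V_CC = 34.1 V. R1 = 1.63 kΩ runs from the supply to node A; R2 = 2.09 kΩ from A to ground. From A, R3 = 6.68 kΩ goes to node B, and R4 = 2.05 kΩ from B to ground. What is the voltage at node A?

Looking into the second stage from A: R3 + R4 = 8.730 kΩ appears in parallel with R2.
Effective lower resistance at A: R2 ‖ 8.730 = 1.686 kΩ.
V_A = 34.1 × 1.686/(1.63 + 1.686) = 17.34 V.

V_A ≈ 17.3 V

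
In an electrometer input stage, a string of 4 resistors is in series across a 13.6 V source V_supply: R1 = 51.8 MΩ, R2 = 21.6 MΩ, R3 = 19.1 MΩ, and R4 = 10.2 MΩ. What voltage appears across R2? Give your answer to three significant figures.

V ≈ 2.86 V

Series total: ΣR = 51.8 + 21.6 + 19.1 + 10.2 = 102.7 MΩ.
V = V_supply · R/ΣR = 13.6 × 0.2103 = 2.860 V.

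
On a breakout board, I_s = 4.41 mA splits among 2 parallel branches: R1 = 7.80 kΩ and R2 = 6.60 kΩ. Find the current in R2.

I ≈ 2.39 mA

With just two branches, the current splits inversely with resistance.
So I = 4.41 × 7.80/14.40 = 2.389 mA.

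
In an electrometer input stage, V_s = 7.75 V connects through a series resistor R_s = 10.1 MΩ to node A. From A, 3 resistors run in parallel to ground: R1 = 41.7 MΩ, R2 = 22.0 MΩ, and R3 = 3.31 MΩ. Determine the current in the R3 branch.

Combine the parallel branches: R_p = (1/41.7 + 1/22.0 + 1/3.31)⁻¹ = 2.691 MΩ.
V_A = 7.75 × 2.691/12.79 = 1.631 V.
Branch current I = V_A/R3 = 1.631/3.31 = 0.4926 µA.

I ≈ 0.493 µA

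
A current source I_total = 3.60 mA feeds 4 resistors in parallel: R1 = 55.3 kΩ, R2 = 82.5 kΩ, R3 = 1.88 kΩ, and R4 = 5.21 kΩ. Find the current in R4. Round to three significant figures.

Conductances: ΣG = 1/55.3 + 1/82.5 + 1/1.88 + 1/5.21 = 0.7541 (1/kΩ).
R4 takes the fraction G_k/ΣG = 0.1919/0.7541 = 0.2545, so I = 3.60 × 0.2545 = 0.9163 mA.

I ≈ 0.916 mA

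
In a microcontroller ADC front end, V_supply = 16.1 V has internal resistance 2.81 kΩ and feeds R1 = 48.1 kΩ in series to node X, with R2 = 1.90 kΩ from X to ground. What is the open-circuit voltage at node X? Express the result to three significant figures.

R1' = 2.81 + 48.1 = 50.91 kΩ (source resistance + R1).
Open-circuit (no load on X): V_th = V_supply · R2/(R1' + R2) = 16.1 × 1.90/(50.91 + 1.90) = 0.5792 V.

V_th ≈ 0.579 V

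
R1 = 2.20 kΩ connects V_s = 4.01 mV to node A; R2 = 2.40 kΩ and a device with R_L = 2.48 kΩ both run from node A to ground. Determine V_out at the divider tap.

The load sits in parallel with R2, giving an effective lower resistance R2' = R2·R_L/(R2+R_L) = 1.220 kΩ.
Then V_out = V_s · R2'/(R1 + R2') = 4.01 × 1.220/3.420 = 1.430 mV.

V_out ≈ 1.43 mV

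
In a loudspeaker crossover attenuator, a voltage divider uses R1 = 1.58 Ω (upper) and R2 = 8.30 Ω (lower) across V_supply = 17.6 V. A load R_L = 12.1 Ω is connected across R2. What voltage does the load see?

First combine the lower leg with the load: R2 ‖ R_L = 4.923 Ω.
Voltage divider with the loaded lower leg: V_out = 17.6 × 4.923/(1.58 + 4.923) = 17.6 × 0.7570 = 13.32 V.

V_out ≈ 13.3 V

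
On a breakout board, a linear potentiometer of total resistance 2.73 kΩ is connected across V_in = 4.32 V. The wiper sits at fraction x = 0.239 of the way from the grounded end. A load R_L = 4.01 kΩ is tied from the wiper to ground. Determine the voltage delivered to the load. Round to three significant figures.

V_out ≈ 0.919 V

Split the track: R_lower = x·R_p = 0.6525 kΩ, R_upper = (1−x)·R_p = 2.078 kΩ.
R_L loads the lower segment: effective lower R = 0.5612 kΩ.
Then V_out = V_in · 0.5612/(2.078 + 0.5612) = 0.9187 V.
(Unloaded: V_out = x·V_in = 1.03 V.)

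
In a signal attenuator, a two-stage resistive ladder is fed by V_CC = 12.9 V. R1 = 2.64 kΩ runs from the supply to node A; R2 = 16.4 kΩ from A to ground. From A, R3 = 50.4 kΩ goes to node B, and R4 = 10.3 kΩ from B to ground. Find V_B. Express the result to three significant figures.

V_B ≈ 1.82 V

The second stage (R3 + R4 = 60.70 kΩ) loads node A in parallel with R2.
Effective lower resistance at A: R2 ‖ 60.70 = 12.91 kΩ.
First divider: V_A = V_CC · 12.91/(2.64 + 12.91) = 10.71 V.
Then the unloaded second divider: V_B = V_A × R4/(R3+R4) = 10.71 × 0.1697 = 1.817 V.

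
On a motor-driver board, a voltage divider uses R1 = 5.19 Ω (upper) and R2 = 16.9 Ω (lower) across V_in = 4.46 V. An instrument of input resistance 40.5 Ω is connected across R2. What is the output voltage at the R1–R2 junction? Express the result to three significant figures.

First combine the lower leg with the load: R2 ‖ R_L = 11.92 Ω.
Then V_out = V_in · R2'/(R1 + R2') = 4.46 × 11.92/17.11 = 3.107 V.

V_out ≈ 3.11 V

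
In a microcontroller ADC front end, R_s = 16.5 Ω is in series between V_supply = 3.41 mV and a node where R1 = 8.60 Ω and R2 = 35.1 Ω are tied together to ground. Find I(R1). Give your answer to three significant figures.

I ≈ 0.117 mA

Combine the parallel branches: R_p = (1/8.60 + 1/35.1)⁻¹ = 6.908 Ω.
V_A by voltage divider: V_A = 3.41 × 6.908/(16.5 + 6.908) = 1.006 mV.
Branch current I = V_A/R1 = 1.006/8.60 = 0.1170 mA.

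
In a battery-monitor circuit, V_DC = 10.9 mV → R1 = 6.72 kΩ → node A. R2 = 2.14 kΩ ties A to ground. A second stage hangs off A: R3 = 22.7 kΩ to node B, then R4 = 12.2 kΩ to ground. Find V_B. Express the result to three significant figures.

V_B ≈ 0.879 mV

Node A sees R2 in parallel with the series input of stage 2, R3 + R4 = 34.90 kΩ.
Effective lower resistance at A: R2 ‖ 34.90 = 2.016 kΩ.
So V_A = 10.9 × 0.2308 = 2.516 mV.
V_B = V_A × 0.3496 = 0.8794 mV.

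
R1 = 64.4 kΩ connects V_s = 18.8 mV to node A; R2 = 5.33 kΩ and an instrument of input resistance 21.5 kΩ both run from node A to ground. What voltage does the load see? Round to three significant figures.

First combine the lower leg with the load: R2 ‖ R_L = 4.271 kΩ.
Then V_out = V_s · R2'/(R1 + R2') = 18.8 × 4.271/68.67 = 1.169 mV.
(Unloaded it would be 1.44 mV; the load pulls it down.)

V_out ≈ 1.17 mV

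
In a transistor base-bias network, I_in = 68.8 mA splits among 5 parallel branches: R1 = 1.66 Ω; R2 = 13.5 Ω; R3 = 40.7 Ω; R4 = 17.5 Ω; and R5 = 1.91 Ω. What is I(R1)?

Total conductance ΣG = 1/1.66 + 1/13.5 + 1/40.7 + 1/17.5 + 1/1.91 = 1.282 (units of 1/Ω).
Current divider: I(R1) = I_in · G_k/ΣG = 68.8 × (0.6024/1.282) = 68.8 × 0.4700 = 32.34 mA.

I ≈ 32.3 mA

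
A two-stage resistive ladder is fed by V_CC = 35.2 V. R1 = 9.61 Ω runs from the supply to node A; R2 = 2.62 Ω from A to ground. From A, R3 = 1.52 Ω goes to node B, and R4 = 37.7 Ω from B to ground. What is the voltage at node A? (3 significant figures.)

Node A sees R2 in parallel with the series input of stage 2, R3 + R4 = 39.22 Ω.
R2 ‖ (R3+R4) = 2.456 Ω.
So V_A = 35.2 × 0.2035 = 7.165 V.

V_A ≈ 7.16 V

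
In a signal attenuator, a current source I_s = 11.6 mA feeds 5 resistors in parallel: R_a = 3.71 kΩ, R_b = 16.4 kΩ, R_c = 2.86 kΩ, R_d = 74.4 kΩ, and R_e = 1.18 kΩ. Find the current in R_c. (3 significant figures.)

I ≈ 2.63 mA

Total conductance ΣG = 1/3.71 + 1/16.4 + 1/2.86 + 1/74.4 + 1/1.18 = 1.541 (units of 1/kΩ).
R_c takes the fraction G_k/ΣG = 0.3497/1.541 = 0.2269, so I = 11.6 × 0.2269 = 2.632 mA.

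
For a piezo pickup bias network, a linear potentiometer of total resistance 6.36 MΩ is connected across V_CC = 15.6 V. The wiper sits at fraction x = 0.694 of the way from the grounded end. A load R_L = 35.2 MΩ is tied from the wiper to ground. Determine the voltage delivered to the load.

Lower segment x·R_p = 4.414 MΩ; upper segment (1−x)·R_p = 1.946 MΩ.
(x·R_p) ‖ R_L = 3.922 MΩ.
Then V_out = V_CC · 3.922/(1.946 + 3.922) = 10.43 V.

V_out ≈ 10.4 V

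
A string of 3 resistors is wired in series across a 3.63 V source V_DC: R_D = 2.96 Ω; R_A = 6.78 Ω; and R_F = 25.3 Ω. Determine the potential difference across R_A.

Total series resistance ΣR = 2.96 + 6.78 + 25.3 = 35.04 Ω.
By the voltage-divider rule, V = 3.63 × 6.780/35.04 = 0.7024 V.

V ≈ 0.702 V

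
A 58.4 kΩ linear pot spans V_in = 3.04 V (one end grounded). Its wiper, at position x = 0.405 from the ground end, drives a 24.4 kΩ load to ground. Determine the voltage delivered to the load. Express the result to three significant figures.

V_out ≈ 0.781 V

Lower segment x·R_p = 23.65 kΩ; upper segment (1−x)·R_p = 34.75 kΩ.
R_L loads the lower segment: effective lower R = 12.01 kΩ.
Loaded-divider output: V_out = 3.04 × 0.2569 = 0.7808 V.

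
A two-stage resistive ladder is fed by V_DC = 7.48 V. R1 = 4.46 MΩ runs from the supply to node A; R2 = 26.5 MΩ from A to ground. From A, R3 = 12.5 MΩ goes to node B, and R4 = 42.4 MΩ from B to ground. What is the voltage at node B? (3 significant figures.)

The second stage (R3 + R4 = 54.90 MΩ) loads node A in parallel with R2.
R2 ‖ (R3+R4) = 17.87 MΩ.
So V_A = 7.48 × 0.8003 = 5.986 V.
Then the unloaded second divider: V_B = V_A × R4/(R3+R4) = 5.986 × 0.7723 = 4.623 V.

V_B ≈ 4.62 V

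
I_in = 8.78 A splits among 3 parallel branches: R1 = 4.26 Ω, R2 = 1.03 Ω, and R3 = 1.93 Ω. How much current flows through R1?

I ≈ 1.20 A

Conductances: ΣG = 1/4.26 + 1/1.03 + 1/1.93 = 1.724 (1/Ω).
R1 takes the fraction G_k/ΣG = 0.2347/1.724 = 0.1362, so I = 8.78 × 0.1362 = 1.196 A.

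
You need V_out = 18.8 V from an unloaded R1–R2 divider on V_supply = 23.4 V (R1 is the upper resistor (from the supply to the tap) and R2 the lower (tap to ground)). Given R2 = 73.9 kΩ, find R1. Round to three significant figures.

V_out/V_supply = R2/(R1+R2) = 0.8034.
So R1 = R2 · (V_supply/V_out − 1) = 73.9 × (23.4/18.8 − 1) = 73.9 × 0.2447 = 18.08 kΩ.

R1 ≈ 18.1 kΩ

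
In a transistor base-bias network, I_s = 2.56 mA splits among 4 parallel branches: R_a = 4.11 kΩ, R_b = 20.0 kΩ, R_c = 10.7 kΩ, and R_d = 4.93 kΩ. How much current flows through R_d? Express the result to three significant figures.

Conductances: ΣG = 1/4.11 + 1/20.0 + 1/10.7 + 1/4.93 = 0.5896 (1/kΩ).
Current divider: I(R_d) = I_s · G_k/ΣG = 2.56 × (0.2028/0.5896) = 2.56 × 0.3440 = 0.8807 mA.

I ≈ 0.881 mA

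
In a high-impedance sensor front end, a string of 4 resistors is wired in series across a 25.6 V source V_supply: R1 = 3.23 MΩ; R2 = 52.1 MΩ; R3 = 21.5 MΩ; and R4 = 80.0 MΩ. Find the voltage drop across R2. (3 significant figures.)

ΣR = 3.23 + 52.1 + 21.5 + 80.0 = 156.8 MΩ.
V = V_supply · R/ΣR = 25.6 × 0.3322 = 8.504 V.

V ≈ 8.50 V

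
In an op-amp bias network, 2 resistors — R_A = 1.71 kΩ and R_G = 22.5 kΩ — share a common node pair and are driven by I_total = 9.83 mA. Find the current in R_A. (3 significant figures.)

For two parallel branches, I_k = I_total · (other R)/(sum of R).
So I = 9.83 × 22.5/24.21 = 9.136 mA.

I ≈ 9.14 mA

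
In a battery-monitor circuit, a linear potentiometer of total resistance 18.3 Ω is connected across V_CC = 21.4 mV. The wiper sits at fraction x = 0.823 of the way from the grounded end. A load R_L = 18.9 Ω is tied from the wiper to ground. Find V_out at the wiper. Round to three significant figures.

V_out ≈ 15.4 mV

Lower segment x·R_p = 15.06 Ω; upper segment (1−x)·R_p = 3.239 Ω.
Lower segment in parallel with the load: 15.06 ‖ 18.9 = 8.382 Ω.
Loaded-divider output: V_out = 21.4 × 0.7213 = 15.44 mV.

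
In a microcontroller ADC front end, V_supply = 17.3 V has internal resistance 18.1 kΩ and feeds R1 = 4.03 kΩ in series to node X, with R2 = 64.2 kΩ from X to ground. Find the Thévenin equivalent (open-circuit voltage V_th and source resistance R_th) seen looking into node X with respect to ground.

R1' = 18.1 + 4.03 = 22.13 kΩ (source resistance + R1).
With X open, the divider is unloaded: V_th = 17.3 × 64.2/86.33 = 12.87 V.
Looking into X with the source shorted: R_th = R1'·R2/(R1'+R2) = 22.13 × 64.2/86.33 = 16.46 kΩ.

V_th ≈ 12.9 V, R_th ≈ 16.5 kΩ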